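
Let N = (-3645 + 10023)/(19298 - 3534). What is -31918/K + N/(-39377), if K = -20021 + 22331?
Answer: -707598679603/51210969810 ≈ -13.817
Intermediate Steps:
N = 3189/7882 (N = 6378/15764 = 6378*(1/15764) = 3189/7882 ≈ 0.40459)
K = 2310
-31918/K + N/(-39377) = -31918/2310 + (3189/7882)/(-39377) = -31918*1/2310 + (3189/7882)*(-1/39377) = -15959/1155 - 3189/310369514 = -707598679603/51210969810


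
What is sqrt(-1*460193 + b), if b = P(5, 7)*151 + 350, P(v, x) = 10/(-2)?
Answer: I*sqrt(460598) ≈ 678.67*I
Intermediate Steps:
P(v, x) = -5 (P(v, x) = 10*(-1/2) = -5)
b = -405 (b = -5*151 + 350 = -755 + 350 = -405)
sqrt(-1*460193 + b) = sqrt(-1*460193 - 405) = sqrt(-460193 - 405) = sqrt(-460598) = I*sqrt(460598)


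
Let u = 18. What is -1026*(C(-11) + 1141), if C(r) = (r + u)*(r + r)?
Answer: -1012662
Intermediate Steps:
C(r) = 2*r*(18 + r) (C(r) = (r + 18)*(r + r) = (18 + r)*(2*r) = 2*r*(18 + r))
-1026*(C(-11) + 1141) = -1026*(2*(-11)*(18 - 11) + 1141) = -1026*(2*(-11)*7 + 1141) = -1026*(-154 + 1141) = -1026*987 = -1012662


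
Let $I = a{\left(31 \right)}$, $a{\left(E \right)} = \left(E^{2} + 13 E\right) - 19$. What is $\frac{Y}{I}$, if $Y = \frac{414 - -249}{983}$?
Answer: $\frac{663}{1322135} \approx 0.00050146$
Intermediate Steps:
$Y = \frac{663}{983}$ ($Y = \left(414 + 249\right) \frac{1}{983} = 663 \cdot \frac{1}{983} = \frac{663}{983} \approx 0.67447$)
$a{\left(E \right)} = -19 + E^{2} + 13 E$
$I = 1345$ ($I = -19 + 31^{2} + 13 \cdot 31 = -19 + 961 + 403 = 1345$)
$\frac{Y}{I} = \frac{663}{983 \cdot 1345} = \frac{663}{983} \cdot \frac{1}{1345} = \frac{663}{1322135}$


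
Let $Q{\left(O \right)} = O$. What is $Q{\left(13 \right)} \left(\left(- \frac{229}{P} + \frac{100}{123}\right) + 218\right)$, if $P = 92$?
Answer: $\frac{31822973}{11316} \approx 2812.2$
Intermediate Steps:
$Q{\left(13 \right)} \left(\left(- \frac{229}{P} + \frac{100}{123}\right) + 218\right) = 13 \left(\left(- \frac{229}{92} + \frac{100}{123}\right) + 218\right) = 13 \left(- \frac{18967}{11316} + 218\right) = 13 \cdot \frac{2447921}{11316} = \frac{31822973}{11316}$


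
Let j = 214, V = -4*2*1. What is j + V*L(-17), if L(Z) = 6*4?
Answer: 22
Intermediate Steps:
L(Z) = 24
V = -8 (V = -8*1 = -8)
j + V*L(-17) = 214 - 8*24 = 214 - 192 = 22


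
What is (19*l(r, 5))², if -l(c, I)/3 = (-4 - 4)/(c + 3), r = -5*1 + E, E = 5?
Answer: 23104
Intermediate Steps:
r = 0 (r = -5*1 + 5 = -5 + 5 = 0)
l(c, I) = 24/(3 + c) (l(c, I) = -3*(-4 - 4)/(c + 3) = -(-24)/(3 + c) = 24/(3 + c))
(19*l(r, 5))² = (19*(24/(3 + 0)))² = (19*(24/3))² = (19*(24*(⅓)))² = (19*8)² = 152² = 23104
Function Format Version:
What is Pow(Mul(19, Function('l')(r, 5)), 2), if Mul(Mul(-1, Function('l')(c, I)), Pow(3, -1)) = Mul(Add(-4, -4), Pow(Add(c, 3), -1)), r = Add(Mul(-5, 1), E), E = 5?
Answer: 23104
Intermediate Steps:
r = 0 (r = Add(Mul(-5, 1), 5) = Add(-5, 5) = 0)
Function('l')(c, I) = Mul(24, Pow(Add(3, c), -1)) (Function('l')(c, I) = Mul(-3, Mul(Add(-4, -4), Pow(Add(c, 3), -1))) = Mul(-3, Mul(-8, Pow(Add(3, c), -1))) = Mul(24, Pow(Add(3, c), -1)))
Pow(Mul(19, Function('l')(r, 5)), 2) = Pow(Mul(19, Mul(24, Pow(Add(3, 0), -1))), 2) = Pow(Mul(19, Mul(24, Pow(3, -1))), 2) = Pow(Mul(19, Mul(24, Rational(1, 3))), 2) = Pow(Mul(19, 8), 2) = Pow(152, 2) = 23104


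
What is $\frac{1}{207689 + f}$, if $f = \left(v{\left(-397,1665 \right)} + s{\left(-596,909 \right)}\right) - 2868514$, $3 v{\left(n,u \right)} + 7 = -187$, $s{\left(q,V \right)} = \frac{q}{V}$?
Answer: $- \frac{909}{2418749303} \approx -3.7581 \cdot 10^{-7}$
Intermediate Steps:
$v{\left(n,u \right)} = - \frac{194}{3}$ ($v{\left(n,u \right)} = - \frac{7}{3} + \frac{1}{3} \left(-187\right) = - \frac{7}{3} - \frac{187}{3} = - \frac{194}{3}$)
$f = - \frac{2607538604}{909}$ ($f = \left(- \frac{194}{3} - \frac{596}{909}\right) - 2868514 = - \frac{59378}{909} - 2868514 = - \frac{2607538604}{909} \approx -2.8686 \cdot 10^{6}$)
$\frac{1}{207689 + f} = \frac{1}{207689 - \frac{2607538604}{909}} = \frac{1}{- \frac{2418749303}{909}} = - \frac{909}{2418749303}$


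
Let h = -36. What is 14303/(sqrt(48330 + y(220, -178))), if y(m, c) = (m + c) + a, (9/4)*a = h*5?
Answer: 14303*sqrt(12073)/24146 ≈ 65.086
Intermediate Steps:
a = -80 (a = 4*(-36*5)/9 = (4/9)*(-180) = -80)
y(m, c) = -80 + c + m (y(m, c) = (m + c) - 80 = (c + m) - 80 = -80 + c + m)
14303/(sqrt(48330 + y(220, -178))) = 14303/(sqrt(48330 + (-80 - 178 + 220))) = 14303/(sqrt(48330 - 38)) = 14303/(sqrt(48292)) = 14303/((2*sqrt(12073))) = 14303*(sqrt(12073)/24146) = 14303*sqrt(12073)/24146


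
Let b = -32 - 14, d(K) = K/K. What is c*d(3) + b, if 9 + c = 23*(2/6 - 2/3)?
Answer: -188/3 ≈ -62.667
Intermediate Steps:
d(K) = 1
c = -50/3 (c = -9 + 23*(2/6 - 2/3) = -9 + 23*(2*(⅙) - 2*⅓) = -9 + 23*(⅓ - ⅔) = -9 + 23*(-⅓) = -9 - 23/3 = -50/3 ≈ -16.667)
b = -46
c*d(3) + b = -50/3*1 - 46 = -50/3 - 46 = -188/3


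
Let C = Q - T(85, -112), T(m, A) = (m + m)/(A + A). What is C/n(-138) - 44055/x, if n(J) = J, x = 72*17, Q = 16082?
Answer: -13359571/87584 ≈ -152.53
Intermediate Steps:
x = 1224
T(m, A) = m/A (T(m, A) = (2*m)/((2*A)) = (2*m)*(1/(2*A)) = m/A)
C = 1801269/112 (C = 16082 - 85/(-112) = 16082 - 85*(-1)/112 = 16082 - 1*(-85/112) = 16082 + 85/112 = 1801269/112 ≈ 16083.)
C/n(-138) - 44055/x = (1801269/112)/(-138) - 44055/1224 = (1801269/112)*(-1/138) - 44055*1/1224 = -600423/5152 - 4895/136 = -13359571/87584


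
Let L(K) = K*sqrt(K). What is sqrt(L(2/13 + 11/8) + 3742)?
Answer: sqrt(40473472 + 318*sqrt(4134))/104 ≈ 61.187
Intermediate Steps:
L(K) = K**(3/2)
sqrt(L(2/13 + 11/8) + 3742) = sqrt((2/13 + 11/8)**(3/2) + 3742) = sqrt((159/104)**(3/2) + 3742) = sqrt(159*sqrt(4134)/5408 + 3742) = sqrt(3742 + 159*sqrt(4134)/5408)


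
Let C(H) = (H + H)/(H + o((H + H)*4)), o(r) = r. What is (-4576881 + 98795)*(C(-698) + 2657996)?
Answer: -107124621037076/9 ≈ -1.1903e+13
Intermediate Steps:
C(H) = 2/9 (C(H) = (H + H)/(H + (H + H)*4) = (2*H)/(H + (2*H)*4) = (2*H)/(H + 8*H) = (2*H)/((9*H)) = (2*H)*(1/(9*H)) = 2/9)
(-4576881 + 98795)*(C(-698) + 2657996) = (-4576881 + 98795)*(2/9 + 2657996) = -4478086*23921966/9 = -107124621037076/9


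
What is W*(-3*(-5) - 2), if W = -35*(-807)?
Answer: 367185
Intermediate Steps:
W = 28245
W*(-3*(-5) - 2) = 28245*(-3*(-5) - 2) = 28245*(15 - 2) = 28245*13 = 367185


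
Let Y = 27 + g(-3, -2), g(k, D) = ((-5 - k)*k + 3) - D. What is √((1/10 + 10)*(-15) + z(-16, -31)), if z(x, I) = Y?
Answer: I*√454/2 ≈ 10.654*I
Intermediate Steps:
g(k, D) = 3 - D + k*(-5 - k) (g(k, D) = (k*(-5 - k) + 3) - D = (3 + k*(-5 - k)) - D = 3 - D + k*(-5 - k))
Y = 38 (Y = 27 + (3 - 1*(-2) - 1*(-3)² - 5*(-3)) = 27 + (3 + 2 - 1*9 + 15) = 27 + (3 + 2 - 9 + 15) = 27 + 11 = 38)
z(x, I) = 38
√((1/10 + 10)*(-15) + z(-16, -31)) = √((1/10 + 10)*(-15) + 38) = √((⅒ + 10)*(-15) + 38) = √((101/10)*(-15) + 38) = √(-303/2 + 38) = √(-227/2) = I*√454/2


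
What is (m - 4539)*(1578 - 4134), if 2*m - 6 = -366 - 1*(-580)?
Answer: 11320524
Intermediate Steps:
m = 110 (m = 3 + (-366 - 1*(-580))/2 = 3 + (-366 + 580)/2 = 3 + (1/2)*214 = 3 + 107 = 110)
(m - 4539)*(1578 - 4134) = (110 - 4539)*(1578 - 4134) = -4429*(-2556) = 11320524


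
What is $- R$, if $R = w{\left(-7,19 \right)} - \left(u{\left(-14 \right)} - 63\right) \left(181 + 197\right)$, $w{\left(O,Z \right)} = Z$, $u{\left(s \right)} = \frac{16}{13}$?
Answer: $- \frac{303781}{13} \approx -23368.0$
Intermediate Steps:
$u{\left(s \right)} = \frac{16}{13}$ ($u{\left(s \right)} = 16 \cdot \frac{1}{13} = \frac{16}{13}$)
$R = \frac{303781}{13}$ ($R = 19 - \left(\frac{16}{13} - 63\right) \left(181 + 197\right) = 19 - \left(- \frac{803}{13}\right) 378 = 19 - - \frac{303534}{13} = 19 + \frac{303534}{13} = \frac{303781}{13} \approx 23368.0$)
$- R = \left(-1\right) \frac{303781}{13} = - \frac{303781}{13}$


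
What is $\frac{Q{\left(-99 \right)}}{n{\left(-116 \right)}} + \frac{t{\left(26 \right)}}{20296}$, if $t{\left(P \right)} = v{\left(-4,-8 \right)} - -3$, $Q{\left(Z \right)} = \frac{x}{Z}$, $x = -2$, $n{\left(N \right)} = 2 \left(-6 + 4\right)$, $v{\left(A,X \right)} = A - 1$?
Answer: $- \frac{5173}{1004652} \approx -0.005149$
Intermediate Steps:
$v{\left(A,X \right)} = -1 + A$
$n{\left(N \right)} = -4$ ($n{\left(N \right)} = 2 \left(-2\right) = -4$)
$Q{\left(Z \right)} = - \frac{2}{Z}$
$t{\left(P \right)} = -2$ ($t{\left(P \right)} = \left(-1 - 4\right) - -3 = -5 + 3 = -2$)
$\frac{Q{\left(-99 \right)}}{n{\left(-116 \right)}} + \frac{t{\left(26 \right)}}{20296} = \frac{\left(-2\right) \frac{1}{-99}}{-4} - \frac{2}{20296} = \left(-2\right) \left(- \frac{1}{99}\right) \left(- \frac{1}{4}\right) - \frac{1}{10148} = \frac{2}{99} \left(- \frac{1}{4}\right) - \frac{1}{10148} = - \frac{1}{198} - \frac{1}{10148} = - \frac{5173}{1004652}$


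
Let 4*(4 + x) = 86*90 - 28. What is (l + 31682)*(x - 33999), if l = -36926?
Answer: 168201300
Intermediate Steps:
x = 1924 (x = -4 + (86*90 - 28)/4 = -4 + (7740 - 28)/4 = -4 + (¼)*7712 = -4 + 1928 = 1924)
(l + 31682)*(x - 33999) = (-36926 + 31682)*(1924 - 33999) = -5244*(-32075) = 168201300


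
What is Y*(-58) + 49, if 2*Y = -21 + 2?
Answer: 600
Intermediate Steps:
Y = -19/2 (Y = (-21 + 2)/2 = (½)*(-19) = -19/2 ≈ -9.5000)
Y*(-58) + 49 = -19/2*(-58) + 49 = 551 + 49 = 600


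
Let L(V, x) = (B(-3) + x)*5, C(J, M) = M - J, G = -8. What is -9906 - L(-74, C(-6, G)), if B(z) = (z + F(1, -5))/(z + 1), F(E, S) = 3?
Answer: -9896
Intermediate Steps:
B(z) = (3 + z)/(1 + z) (B(z) = (z + 3)/(z + 1) = (3 + z)/(1 + z))
L(V, x) = 5*x (L(V, x) = ((3 - 3)/(1 - 3) + x)*5 = (0/(-2) + x)*5 = (-1/2*0 + x)*5 = (0 + x)*5 = x*5 = 5*x)
-9906 - L(-74, C(-6, G)) = -9906 - 5*(-8 - 1*(-6)) = -9906 - 5*(-8 + 6) = -9906 - 5*(-2) = -9906 - 1*(-10) = -9906 + 10 = -9896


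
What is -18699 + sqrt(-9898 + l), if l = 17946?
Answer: -18699 + 4*sqrt(503) ≈ -18609.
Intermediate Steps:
-18699 + sqrt(-9898 + l) = -18699 + sqrt(-9898 + 17946) = -18699 + sqrt(8048) = -18699 + 4*sqrt(503)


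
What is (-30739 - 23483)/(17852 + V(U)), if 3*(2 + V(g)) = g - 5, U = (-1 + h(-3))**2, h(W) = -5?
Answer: -162666/53581 ≈ -3.0359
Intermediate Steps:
U = 36 (U = (-1 - 5)**2 = (-6)**2 = 36)
V(g) = -11/3 + g/3 (V(g) = -2 + (g - 5)/3 = -2 + (-5 + g)/3 = -2 + (-5/3 + g/3) = -11/3 + g/3)
(-30739 - 23483)/(17852 + V(U)) = (-30739 - 23483)/(17852 + (-11/3 + (1/3)*36)) = -54222/(17852 + (-11/3 + 12)) = -54222/(17852 + 25/3) = -54222/53581/3 = -54222*3/53581 = -162666/53581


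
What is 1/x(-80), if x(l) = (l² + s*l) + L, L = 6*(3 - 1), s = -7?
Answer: 1/6972 ≈ 0.00014343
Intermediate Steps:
L = 12 (L = 6*2 = 12)
x(l) = 12 + l² - 7*l (x(l) = (l² - 7*l) + 12 = 12 + l² - 7*l)
1/x(-80) = 1/(12 + (-80)² - 7*(-80)) = 1/(12 + 6400 + 560) = 1/6972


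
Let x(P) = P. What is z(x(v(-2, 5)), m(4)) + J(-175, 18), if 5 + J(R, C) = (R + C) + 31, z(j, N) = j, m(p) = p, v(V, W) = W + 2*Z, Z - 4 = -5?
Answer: -128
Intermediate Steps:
Z = -1 (Z = 4 - 5 = -1)
v(V, W) = -2 + W (v(V, W) = W + 2*(-1) = W - 2 = -2 + W)
J(R, C) = 26 + C + R (J(R, C) = -5 + ((R + C) + 31) = -5 + ((C + R) + 31) = -5 + (31 + C + R) = 26 + C + R)
z(x(v(-2, 5)), m(4)) + J(-175, 18) = (-2 + 5) + (26 + 18 - 175) = 3 - 131 = -128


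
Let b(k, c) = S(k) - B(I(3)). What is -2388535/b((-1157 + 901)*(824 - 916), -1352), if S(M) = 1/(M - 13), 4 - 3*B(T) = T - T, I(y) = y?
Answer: 168671176095/94153 ≈ 1.7915e+6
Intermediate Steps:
B(T) = 4/3 (B(T) = 4/3 - (T - T)/3 = 4/3 - 1/3*0 = 4/3 + 0 = 4/3)
S(M) = 1/(-13 + M)
b(k, c) = -4/3 + 1/(-13 + k) (b(k, c) = 1/(-13 + k) - 1*4/3 = 1/(-13 + k) - 4/3 = -4/3 + 1/(-13 + k))
-2388535/b((-1157 + 901)*(824 - 916), -1352) = -2388535*3*(-13 + (-1157 + 901)*(824 - 916))/(55 - 4*(-1157 + 901)*(824 - 916)) = -2388535*3*(-13 - 256*(-92))/(55 - (-1024)*(-92)) = -2388535*3*(-13 + 23552)/(55 - 4*23552) = -2388535*70617/(55 - 94208) = -2388535/((1/3)*(1/23539)*(-94153)) = -2388535/(-94153/70617) = -2388535*(-70617/94153) = 168671176095/94153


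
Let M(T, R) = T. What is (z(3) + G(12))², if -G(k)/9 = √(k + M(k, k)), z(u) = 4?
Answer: 1960 - 144*√6 ≈ 1607.3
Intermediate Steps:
G(k) = -9*√2*√k (G(k) = -9*√(k + k) = -9*√2*√k)
(z(3) + G(12))² = (4 - 9*√2*√12)² = (4 - 9*√2*2*√3)² = (4 - 18*√6)²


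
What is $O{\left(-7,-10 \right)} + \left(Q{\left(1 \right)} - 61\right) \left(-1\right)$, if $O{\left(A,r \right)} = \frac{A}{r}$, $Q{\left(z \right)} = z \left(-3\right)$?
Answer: $\frac{647}{10} \approx 64.7$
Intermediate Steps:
$Q{\left(z \right)} = - 3 z$
$O{\left(-7,-10 \right)} + \left(Q{\left(1 \right)} - 61\right) \left(-1\right) = - \frac{7}{-10} + \left(\left(-3\right) 1 - 61\right) \left(-1\right) = \left(-7\right) \left(- \frac{1}{10}\right) + \left(-3 - 61\right) \left(-1\right) = \frac{7}{10} - -64 = \frac{7}{10} + 64 = \frac{647}{10}$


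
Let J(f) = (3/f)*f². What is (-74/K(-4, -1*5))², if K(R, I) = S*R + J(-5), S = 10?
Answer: 5476/3025 ≈ 1.8102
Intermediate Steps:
J(f) = 3*f
K(R, I) = -15 + 10*R (K(R, I) = 10*R + 3*(-5) = 10*R - 15 = -15 + 10*R)
(-74/K(-4, -1*5))² = (-74/(-15 + 10*(-4)))² = (-74/(-15 - 40))² = (-74/(-55))² = (-74*(-1/55))² = (74/55)² = 5476/3025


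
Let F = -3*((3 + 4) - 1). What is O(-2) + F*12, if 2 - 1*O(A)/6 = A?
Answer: -192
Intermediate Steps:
O(A) = 12 - 6*A
F = -18 (F = -3*(7 - 1) = -3*6 = -18)
O(-2) + F*12 = (12 - 6*(-2)) - 18*12 = (12 + 12) - 216 = 24 - 216 = -192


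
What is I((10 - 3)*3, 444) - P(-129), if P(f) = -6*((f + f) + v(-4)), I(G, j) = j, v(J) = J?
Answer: -1128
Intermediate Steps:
P(f) = 24 - 12*f (P(f) = -6*((f + f) - 4) = -6*(2*f - 4) = -6*(-4 + 2*f) = 24 - 12*f)
I((10 - 3)*3, 444) - P(-129) = 444 - (24 - 12*(-129)) = 444 - (24 + 1548) = 444 - 1*1572 = 444 - 1572 = -1128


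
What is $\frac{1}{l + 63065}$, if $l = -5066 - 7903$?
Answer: $\frac{1}{50096} \approx 1.9962 \cdot 10^{-5}$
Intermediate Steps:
$l = -12969$ ($l = -5066 - 7903 = -12969$)
$\frac{1}{l + 63065} = \frac{1}{-12969 + 63065} = \frac{1}{50096}$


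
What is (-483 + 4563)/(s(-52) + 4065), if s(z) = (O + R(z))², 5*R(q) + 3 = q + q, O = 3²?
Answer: 102000/105469 ≈ 0.96711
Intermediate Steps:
O = 9
R(q) = -⅗ + 2*q/5 (R(q) = -⅗ + (q + q)/5 = -⅗ + (2*q)/5 = -⅗ + 2*q/5)
s(z) = (42/5 + 2*z/5)² (s(z) = (9 + (-⅗ + 2*z/5))² = (42/5 + 2*z/5)²)
(-483 + 4563)/(s(-52) + 4065) = (-483 + 4563)/(4*(21 - 52)²/25 + 4065) = 4080/((4/25)*(-31)² + 4065) = 4080/((4/25)*961 + 4065) = 4080/(3844/25 + 4065) = 4080/(105469/25) = 4080*(25/105469) = 102000/105469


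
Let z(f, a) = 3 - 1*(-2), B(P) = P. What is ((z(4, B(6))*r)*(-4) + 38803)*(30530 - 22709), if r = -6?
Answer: 304416783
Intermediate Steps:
z(f, a) = 5 (z(f, a) = 3 + 2 = 5)
((z(4, B(6))*r)*(-4) + 38803)*(30530 - 22709) = ((5*(-6))*(-4) + 38803)*(30530 - 22709) = (-30*(-4) + 38803)*7821 = (120 + 38803)*7821 = 38923*7821 = 304416783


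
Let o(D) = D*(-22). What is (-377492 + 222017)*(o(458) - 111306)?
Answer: 18871866450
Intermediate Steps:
o(D) = -22*D
(-377492 + 222017)*(o(458) - 111306) = (-377492 + 222017)*(-22*458 - 111306) = -155475*(-10076 - 111306) = -155475*(-121382) = 18871866450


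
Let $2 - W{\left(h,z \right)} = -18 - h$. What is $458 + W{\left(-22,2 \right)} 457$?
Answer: $-456$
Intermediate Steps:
$W{\left(h,z \right)} = 20 + h$ ($W{\left(h,z \right)} = 2 - \left(-18 - h\right) = 2 + \left(18 + h\right) = 20 + h$)
$458 + W{\left(-22,2 \right)} 457 = 458 + \left(20 - 22\right) 457 = 458 - 914 = -456$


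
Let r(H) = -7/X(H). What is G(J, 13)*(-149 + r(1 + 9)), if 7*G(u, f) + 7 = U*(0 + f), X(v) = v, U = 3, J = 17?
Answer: -23952/35 ≈ -684.34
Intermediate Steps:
G(u, f) = -1 + 3*f/7 (G(u, f) = -1 + (3*(0 + f))/7 = -1 + (3*f)/7 = -1 + 3*f/7)
r(H) = -7/H
G(J, 13)*(-149 + r(1 + 9)) = (-1 + (3/7)*13)*(-149 - 7/(1 + 9)) = (-1 + 39/7)*(-149 - 7/10) = 32*(-149 - 7*⅒)/7 = 32*(-149 - 7/10)/7 = (32/7)*(-1497/10) = -23952/35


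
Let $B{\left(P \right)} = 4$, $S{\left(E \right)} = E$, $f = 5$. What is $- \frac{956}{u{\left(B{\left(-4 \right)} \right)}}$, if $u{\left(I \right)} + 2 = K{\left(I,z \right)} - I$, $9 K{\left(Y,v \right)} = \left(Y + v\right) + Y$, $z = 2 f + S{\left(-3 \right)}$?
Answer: $\frac{2868}{13} \approx 220.62$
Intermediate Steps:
$z = 7$ ($z = 2 \cdot 5 - 3 = 10 - 3 = 7$)
$K{\left(Y,v \right)} = \frac{v}{9} + \frac{2 Y}{9}$ ($K{\left(Y,v \right)} = \frac{\left(Y + v\right) + Y}{9} = \frac{v + 2 Y}{9} = \frac{v}{9} + \frac{2 Y}{9}$)
$u{\left(I \right)} = - \frac{11}{9} - \frac{7 I}{9}$ ($u{\left(I \right)} = -2 - \left(- \frac{7}{9} + \frac{7 I}{9}\right) = - \frac{11}{9} - \frac{7 I}{9}$)
$- \frac{956}{u{\left(B{\left(-4 \right)} \right)}} = - \frac{956}{- \frac{11}{9} - \frac{28}{9}} = - \frac{956}{- \frac{13}{3}} = \left(-956\right) \left(- \frac{3}{13}\right) = \frac{2868}{13}$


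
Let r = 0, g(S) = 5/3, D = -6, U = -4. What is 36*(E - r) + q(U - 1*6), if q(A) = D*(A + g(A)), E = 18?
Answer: 698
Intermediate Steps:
g(S) = 5/3 (g(S) = 5*(⅓) = 5/3)
q(A) = -10 - 6*A (q(A) = -6*(A + 5/3) = -6*(5/3 + A) = -10 - 6*A)
36*(E - r) + q(U - 1*6) = 36*(18 - 1*0) + (-10 - 6*(-4 - 1*6)) = 36*(18 + 0) + (-10 - 6*(-4 - 6)) = 36*18 + (-10 - 6*(-10)) = 648 + (-10 + 60) = 648 + 50 = 698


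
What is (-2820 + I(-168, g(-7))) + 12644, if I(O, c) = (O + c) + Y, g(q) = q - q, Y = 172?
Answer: 9828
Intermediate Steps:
g(q) = 0
I(O, c) = 172 + O + c (I(O, c) = (O + c) + 172 = 172 + O + c)
(-2820 + I(-168, g(-7))) + 12644 = (-2820 + (172 - 168 + 0)) + 12644 = (-2820 + 4) + 12644 = -2816 + 12644 = 9828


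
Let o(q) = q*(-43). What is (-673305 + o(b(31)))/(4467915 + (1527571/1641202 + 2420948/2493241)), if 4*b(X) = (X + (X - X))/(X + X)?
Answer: -11020507524307563203/73129293208818760548 ≈ -0.15070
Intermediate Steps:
b(X) = ⅛ (b(X) = ((X + (X - X))/(X + X))/4 = ((X + 0)/((2*X)))/4 = (X*(1/(2*X)))/4 = (¼)*(½) = ⅛)
o(q) = -43*q
(-673305 + o(b(31)))/(4467915 + (1527571/1641202 + 2420948/2493241)) = (-673305 - 43*⅛)/(4467915 + (1527571/1641202 + 2420948/2493241)) = (-673305 - 43/8)/(4467915 + (1527571*(1/1641202) + 2420948*(1/2493241))) = -5386483/(8*(4467915 + (1527571/1641202 + 2420948/2493241))) = -5386483/(8*(4467915 + 7781867347107/4091912115682)) = -5386483/(8*18282323302204690137/4091912115682) = -5386483/8*4091912115682/18282323302204690137 = -11020507524307563203/73129293208818760548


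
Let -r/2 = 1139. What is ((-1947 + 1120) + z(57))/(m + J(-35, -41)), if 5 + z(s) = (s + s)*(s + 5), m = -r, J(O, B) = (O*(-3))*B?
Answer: -6236/2027 ≈ -3.0765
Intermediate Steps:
J(O, B) = -3*B*O (J(O, B) = (-3*O)*B = -3*B*O)
r = -2278 (r = -2*1139 = -2278)
m = 2278 (m = -1*(-2278) = 2278)
z(s) = -5 + 2*s*(5 + s) (z(s) = -5 + (s + s)*(s + 5) = -5 + (2*s)*(5 + s) = -5 + 2*s*(5 + s))
((-1947 + 1120) + z(57))/(m + J(-35, -41)) = ((-1947 + 1120) + (-5 + 2*57**2 + 10*57))/(2278 - 3*(-41)*(-35)) = (-827 + (-5 + 2*3249 + 570))/(2278 - 4305) = (-827 + (-5 + 6498 + 570))/(-2027) = (-827 + 7063)*(-1/2027) = 6236*(-1/2027) = -6236/2027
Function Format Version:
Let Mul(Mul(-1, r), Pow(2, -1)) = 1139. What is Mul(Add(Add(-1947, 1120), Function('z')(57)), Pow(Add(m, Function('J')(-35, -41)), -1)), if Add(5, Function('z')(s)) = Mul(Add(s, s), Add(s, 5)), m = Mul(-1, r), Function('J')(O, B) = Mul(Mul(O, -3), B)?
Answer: Rational(-6236, 2027) ≈ -3.0765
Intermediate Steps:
Function('J')(O, B) = Mul(-3, B, O) (Function('J')(O, B) = Mul(Mul(-3, O), B) = Mul(-3, B, O))
r = -2278 (r = Mul(-2, 1139) = -2278)
m = 2278 (m = Mul(-1, -2278) = 2278)
Function('z')(s) = Add(-5, Mul(2, s, Add(5, s))) (Function('z')(s) = Add(-5, Mul(Add(s, s), Add(s, 5))) = Add(-5, Mul(Mul(2, s), Add(5, s))) = Add(-5, Mul(2, s, Add(5, s))))
Mul(Add(Add(-1947, 1120), Function('z')(57)), Pow(Add(m, Function('J')(-35, -41)), -1)) = Mul(Add(Add(-1947, 1120), Add(-5, Mul(2, Pow(57, 2)), Mul(10, 57))), Pow(Add(2278, Mul(-3, -41, -35)), -1)) = Mul(Add(-827, Add(-5, Mul(2, 3249), 570)), Pow(Add(2278, -4305), -1)) = Mul(Add(-827, Add(-5, 6498, 570)), Pow(-2027, -1)) = Mul(Add(-827, 7063), Rational(-1, 2027)) = Mul(6236, Rational(-1, 2027)) = Rational(-6236, 2027)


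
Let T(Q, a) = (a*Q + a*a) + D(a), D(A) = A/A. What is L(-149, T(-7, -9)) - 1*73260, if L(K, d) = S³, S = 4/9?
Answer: -53406476/729 ≈ -73260.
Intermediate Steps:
D(A) = 1
T(Q, a) = 1 + a² + Q*a (T(Q, a) = (a*Q + a*a) + 1 = (Q*a + a²) + 1 = (a² + Q*a) + 1 = 1 + a² + Q*a)
S = 4/9 (S = 4*(⅑) = 4/9 ≈ 0.44444)
L(K, d) = 64/729 (L(K, d) = (4/9)³ = 64/729)
L(-149, T(-7, -9)) - 1*73260 = 64/729 - 1*73260 = 64/729 - 73260 = -53406476/729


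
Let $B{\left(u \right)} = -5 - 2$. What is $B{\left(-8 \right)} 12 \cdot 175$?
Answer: $-14700$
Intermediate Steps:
$B{\left(u \right)} = -7$
$B{\left(-8 \right)} 12 \cdot 175 = \left(-7\right) 12 \cdot 175 = \left(-84\right) 175 = -14700$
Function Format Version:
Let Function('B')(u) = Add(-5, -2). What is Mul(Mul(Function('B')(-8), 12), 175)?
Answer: -14700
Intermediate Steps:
Function('B')(u) = -7
Mul(Mul(Function('B')(-8), 12), 175) = Mul(Mul(-7, 12), 175) = Mul(-84, 175) = -14700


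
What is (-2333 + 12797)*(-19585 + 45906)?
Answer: 275422944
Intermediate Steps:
(-2333 + 12797)*(-19585 + 45906) = 10464*26321 = 275422944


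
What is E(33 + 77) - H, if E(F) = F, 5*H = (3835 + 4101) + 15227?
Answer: -22613/5 ≈ -4522.6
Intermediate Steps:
H = 23163/5 (H = ((3835 + 4101) + 15227)/5 = (7936 + 15227)/5 = (1/5)*23163 = 23163/5 ≈ 4632.6)
E(33 + 77) - H = (33 + 77) - 1*23163/5 = 110 - 23163/5 = -22613/5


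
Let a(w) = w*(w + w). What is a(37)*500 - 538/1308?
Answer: 895325731/654 ≈ 1.3690e+6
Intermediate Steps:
a(w) = 2*w² (a(w) = w*(2*w) = 2*w²)
a(37)*500 - 538/1308 = (2*37²)*500 - 538/1308 = (2*1369)*500 - 538*1/1308 = 2738*500 - 269/654 = 1369000 - 269/654 = 895325731/654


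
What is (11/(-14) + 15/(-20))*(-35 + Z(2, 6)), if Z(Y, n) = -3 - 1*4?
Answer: 129/2 ≈ 64.500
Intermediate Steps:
Z(Y, n) = -7 (Z(Y, n) = -3 - 4 = -7)
(11/(-14) + 15/(-20))*(-35 + Z(2, 6)) = (11/(-14) + 15/(-20))*(-35 - 7) = (11*(-1/14) + 15*(-1/20))*(-42) = (-11/14 - 3/4)*(-42) = -43/28*(-42) = 129/2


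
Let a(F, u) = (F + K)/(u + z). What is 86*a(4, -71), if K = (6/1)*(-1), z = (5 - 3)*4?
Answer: 172/63 ≈ 2.7302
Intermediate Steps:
z = 8 (z = 2*4 = 8)
K = -6 (K = (6*1)*(-1) = 6*(-1) = -6)
a(F, u) = (-6 + F)/(8 + u) (a(F, u) = (F - 6)/(u + 8) = (-6 + F)/(8 + u))
86*a(4, -71) = 86*((-6 + 4)/(8 - 71)) = 86*(-2/(-63)) = 86*(-1/63*(-2)) = 86*(2/63) = 172/63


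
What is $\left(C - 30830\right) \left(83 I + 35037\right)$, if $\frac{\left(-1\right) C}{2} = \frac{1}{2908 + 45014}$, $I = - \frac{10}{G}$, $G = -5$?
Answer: $- \frac{3715010966299}{3423} \approx -1.0853 \cdot 10^{9}$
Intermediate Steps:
$I = 2$ ($I = - \frac{10}{-5} = \left(-10\right) \left(- \frac{1}{5}\right) = 2$)
$C = - \frac{1}{23961}$ ($C = - \frac{2}{2908 + 45014} = - \frac{2}{47922} = \left(-2\right) \frac{1}{47922} = - \frac{1}{23961} \approx -4.1734 \cdot 10^{-5}$)
$\left(C - 30830\right) \left(83 I + 35037\right) = \left(- \frac{1}{23961} - 30830\right) \left(83 \cdot 2 + 35037\right) = - \frac{738717631 \left(166 + 35037\right)}{23961} = \left(- \frac{738717631}{23961}\right) 35203 = - \frac{3715010966299}{3423}$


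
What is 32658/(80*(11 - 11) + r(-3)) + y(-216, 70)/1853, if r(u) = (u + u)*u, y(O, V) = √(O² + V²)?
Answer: 5443/3 + 2*√12889/1853 ≈ 1814.5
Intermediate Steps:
r(u) = 2*u² (r(u) = (2*u)*u = 2*u²)
32658/(80*(11 - 11) + r(-3)) + y(-216, 70)/1853 = 32658/(80*(11 - 11) + 2*(-3)²) + √((-216)² + 70²)/1853 = 32658/(80*0 + 2*9) + √(46656 + 4900)*(1/1853) = 32658/(0 + 18) + √51556*(1/1853) = 32658/18 + (2*√12889)*(1/1853) = 32658*(1/18) + 2*√12889/1853 = 5443/3 + 2*√12889/1853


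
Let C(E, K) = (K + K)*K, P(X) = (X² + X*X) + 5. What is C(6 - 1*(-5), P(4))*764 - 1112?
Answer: 2090720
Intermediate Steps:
P(X) = 5 + 2*X² (P(X) = (X² + X²) + 5 = 2*X² + 5 = 5 + 2*X²)
C(E, K) = 2*K² (C(E, K) = (2*K)*K = 2*K²)
C(6 - 1*(-5), P(4))*764 - 1112 = (2*(5 + 2*4²)²)*764 - 1112 = (2*(5 + 2*16)²)*764 - 1112 = (2*(5 + 32)²)*764 - 1112 = (2*37²)*764 - 1112 = (2*1369)*764 - 1112 = 2738*764 - 1112 = 2091832 - 1112 = 2090720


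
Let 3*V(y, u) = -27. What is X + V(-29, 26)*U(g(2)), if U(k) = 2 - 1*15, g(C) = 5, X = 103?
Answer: 220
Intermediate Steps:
V(y, u) = -9 (V(y, u) = (⅓)*(-27) = -9)
U(k) = -13 (U(k) = 2 - 15 = -13)
X + V(-29, 26)*U(g(2)) = 103 - 9*(-13) = 103 + 117 = 220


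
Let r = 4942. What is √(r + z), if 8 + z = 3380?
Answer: √8314 ≈ 91.181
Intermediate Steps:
z = 3372 (z = -8 + 3380 = 3372)
√(r + z) = √(4942 + 3372) = √8314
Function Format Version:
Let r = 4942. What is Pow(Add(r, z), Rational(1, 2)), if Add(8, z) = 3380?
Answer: Pow(8314, Rational(1, 2)) ≈ 91.181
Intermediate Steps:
z = 3372 (z = Add(-8, 3380) = 3372)
Pow(Add(r, z), Rational(1, 2)) = Pow(Add(4942, 3372), Rational(1, 2)) = Pow(8314, Rational(1, 2))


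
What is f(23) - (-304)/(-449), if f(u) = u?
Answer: 10023/449 ≈ 22.323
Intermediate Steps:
f(23) - (-304)/(-449) = 23 - (-304)/(-449) = 23 - (-304)*(-1)/449 = 23 - 1*304/449 = 23 - 304/449 = 10023/449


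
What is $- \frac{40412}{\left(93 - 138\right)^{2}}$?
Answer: $- \frac{40412}{2025} \approx -19.957$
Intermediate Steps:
$- \frac{40412}{\left(93 - 138\right)^{2}} = - \frac{40412}{\left(-45\right)^{2}} = - \frac{40412}{2025}$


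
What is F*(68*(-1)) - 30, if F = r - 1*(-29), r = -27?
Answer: -166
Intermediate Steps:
F = 2 (F = -27 - 1*(-29) = -27 + 29 = 2)
F*(68*(-1)) - 30 = 2*(68*(-1)) - 30 = 2*(-68) - 30 = -136 - 30 = -166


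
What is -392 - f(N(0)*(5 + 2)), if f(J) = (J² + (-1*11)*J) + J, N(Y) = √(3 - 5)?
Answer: -294 + 70*I*√2 ≈ -294.0 + 98.995*I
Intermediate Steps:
N(Y) = I*√2 (N(Y) = √(-2) = I*√2)
f(J) = J² - 10*J (f(J) = (J² - 11*J) + J = J² - 10*J)
-392 - f(N(0)*(5 + 2)) = -392 - (I*√2)*(5 + 2)*(-10 + (I*√2)*(5 + 2)) = -392 - (I*√2)*7*(-10 + (I*√2)*7) = -392 - 7*I*√2*(-10 + 7*I*√2)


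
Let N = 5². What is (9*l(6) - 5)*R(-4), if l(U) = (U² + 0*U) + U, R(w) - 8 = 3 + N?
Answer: 13428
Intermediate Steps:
N = 25
R(w) = 36 (R(w) = 8 + (3 + 25) = 8 + 28 = 36)
l(U) = U + U² (l(U) = (U² + 0) + U = U² + U = U + U²)
(9*l(6) - 5)*R(-4) = (9*(6*(1 + 6)) - 5)*36 = (9*(6*7) - 5)*36 = (9*42 - 5)*36 = (378 - 5)*36 = 373*36 = 13428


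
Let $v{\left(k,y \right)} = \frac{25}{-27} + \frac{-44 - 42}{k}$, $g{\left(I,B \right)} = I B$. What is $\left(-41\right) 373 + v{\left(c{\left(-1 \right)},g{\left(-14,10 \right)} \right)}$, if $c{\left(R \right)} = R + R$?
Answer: $- \frac{411775}{27} \approx -15251.0$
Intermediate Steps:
$c{\left(R \right)} = 2 R$
$g{\left(I,B \right)} = B I$
$v{\left(k,y \right)} = - \frac{25}{27} - \frac{86}{k}$ ($v{\left(k,y \right)} = 25 \left(- \frac{1}{27}\right) + \frac{-44 - 42}{k} = - \frac{25}{27} - \frac{86}{k}$)
$\left(-41\right) 373 + v{\left(c{\left(-1 \right)},g{\left(-14,10 \right)} \right)} = \left(-41\right) 373 - \left(\frac{25}{27} + \frac{86}{2 \left(-1\right)}\right) = -15293 - \left(\frac{25}{27} + \frac{86}{-2}\right) = -15293 - - \frac{1136}{27} = -15293 + \left(- \frac{25}{27} + 43\right) = -15293 + \frac{1136}{27} = - \frac{411775}{27}$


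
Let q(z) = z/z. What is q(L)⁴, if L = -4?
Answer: 1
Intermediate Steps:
q(z) = 1
q(L)⁴ = 1⁴ = 1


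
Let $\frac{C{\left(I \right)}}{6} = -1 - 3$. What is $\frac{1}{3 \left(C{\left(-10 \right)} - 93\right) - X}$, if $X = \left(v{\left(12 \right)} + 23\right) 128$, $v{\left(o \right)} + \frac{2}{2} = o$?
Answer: $- \frac{1}{4703} \approx -0.00021263$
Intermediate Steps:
$v{\left(o \right)} = -1 + o$
$C{\left(I \right)} = -24$ ($C{\left(I \right)} = 6 \left(-1 - 3\right) = 6 \left(-4\right) = -24$)
$X = 4352$ ($X = \left(\left(-1 + 12\right) + 23\right) 128 = \left(11 + 23\right) 128 = 34 \cdot 128 = 4352$)
$\frac{1}{3 \left(C{\left(-10 \right)} - 93\right) - X} = \frac{1}{3 \left(-24 - 93\right) - 4352} = \frac{1}{3 \left(-117\right) - 4352} = \frac{1}{-351 - 4352} = \frac{1}{-4703} = - \frac{1}{4703}$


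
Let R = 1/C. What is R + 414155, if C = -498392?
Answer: 206411538759/498392 ≈ 4.1416e+5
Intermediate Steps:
R = -1/498392 (R = 1/(-498392) = -1/498392 ≈ -2.0065e-6)
R + 414155 = -1/498392 + 414155 = 206411538759/498392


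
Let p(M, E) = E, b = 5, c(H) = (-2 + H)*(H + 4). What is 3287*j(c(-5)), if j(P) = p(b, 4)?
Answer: 13148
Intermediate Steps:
c(H) = (-2 + H)*(4 + H)
j(P) = 4
3287*j(c(-5)) = 3287*4 = 13148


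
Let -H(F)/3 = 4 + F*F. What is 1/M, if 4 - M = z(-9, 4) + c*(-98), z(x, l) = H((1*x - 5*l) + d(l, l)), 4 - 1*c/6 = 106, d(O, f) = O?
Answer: -1/58085 ≈ -1.7216e-5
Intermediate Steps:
H(F) = -12 - 3*F² (H(F) = -3*(4 + F*F) = -3*(4 + F²) = -12 - 3*F²)
c = -612 (c = 24 - 6*106 = 24 - 636 = -612)
z(x, l) = -12 - 3*(x - 4*l)² (z(x, l) = -12 - 3*((1*x - 5*l) + l)² = -12 - 3*((x - 5*l) + l)² = -12 - 3*(x - 4*l)²)
M = -58085 (M = 4 - ((-12 - 3*(-1*(-9) + 4*4)²) - 612*(-98)) = 4 - ((-12 - 3*(9 + 16)²) + 59976) = 4 - ((-12 - 3*25²) + 59976) = 4 - ((-12 - 3*625) + 59976) = 4 - ((-12 - 1875) + 59976) = 4 - (-1887 + 59976) = 4 - 1*58089 = 4 - 58089 = -58085)
1/M = 1/(-58085) = -1/58085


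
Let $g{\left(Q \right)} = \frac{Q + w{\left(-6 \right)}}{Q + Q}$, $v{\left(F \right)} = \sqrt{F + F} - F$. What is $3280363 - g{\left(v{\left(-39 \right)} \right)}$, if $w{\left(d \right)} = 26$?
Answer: $\frac{268989699}{82} + \frac{i \sqrt{78}}{123} \approx 3.2804 \cdot 10^{6} + 0.071803 i$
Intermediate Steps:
$v{\left(F \right)} = - F + \sqrt{2} \sqrt{F}$ ($v{\left(F \right)} = \sqrt{2 F} - F = \sqrt{2} \sqrt{F} - F = - F + \sqrt{2} \sqrt{F}$)
$g{\left(Q \right)} = \frac{26 + Q}{2 Q}$ ($g{\left(Q \right)} = \frac{Q + 26}{Q + Q} = \frac{26 + Q}{2 Q}$)
$3280363 - g{\left(v{\left(-39 \right)} \right)} = 3280363 - \frac{26 + \left(\left(-1\right) \left(-39\right) + \sqrt{2} \sqrt{-39}\right)}{2 \left(\left(-1\right) \left(-39\right) + \sqrt{2} \sqrt{-39}\right)} = 3280363 - \frac{26 + \left(39 + \sqrt{2} i \sqrt{39}\right)}{2 \left(39 + \sqrt{2} i \sqrt{39}\right)} = 3280363 - \frac{26 + \left(39 + i \sqrt{78}\right)}{2 \left(39 + i \sqrt{78}\right)} = 3280363 - \frac{65 + i \sqrt{78}}{2 \left(39 + i \sqrt{78}\right)}$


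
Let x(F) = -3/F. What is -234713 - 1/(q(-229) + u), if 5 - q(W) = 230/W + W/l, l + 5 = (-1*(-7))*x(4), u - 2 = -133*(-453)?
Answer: -132740352846639/565543250 ≈ -2.3471e+5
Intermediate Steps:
u = 60251 (u = 2 - 133*(-453) = 2 + 60249 = 60251)
l = -41/4 (l = -5 + (-1*(-7))*(-3/4) = -5 + 7*(-3*¼) = -5 + 7*(-¾) = -5 - 21/4 = -41/4 ≈ -10.250)
q(W) = 5 - 230/W + 4*W/41 (q(W) = 5 - (230/W + W/(-41/4)) = 5 - (230/W + W*(-4/41)) = 5 - (230/W - 4*W/41) = 5 + (-230/W + 4*W/41) = 5 - 230/W + 4*W/41)
-234713 - 1/(q(-229) + u) = -234713 - 1/((5 - 230/(-229) + (4/41)*(-229)) + 60251) = -234713 - 1/((5 - 230*(-1/229) - 916/41) + 60251) = -234713 - 1/((5 + 230/229 - 916/41) + 60251) = -234713 - 1/(-153389/9389 + 60251) = -234713 - 1/565543250/9389 = -234713 - 1*9389/565543250 = -234713 - 9389/565543250 = -132740352846639/565543250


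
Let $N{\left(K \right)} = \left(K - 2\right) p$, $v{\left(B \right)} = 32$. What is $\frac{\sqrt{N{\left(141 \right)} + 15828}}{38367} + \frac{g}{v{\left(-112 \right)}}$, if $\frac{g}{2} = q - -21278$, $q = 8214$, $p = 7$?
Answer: $\frac{7373}{4} + \frac{\sqrt{16801}}{38367} \approx 1843.3$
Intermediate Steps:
$N{\left(K \right)} = -14 + 7 K$ ($N{\left(K \right)} = \left(K - 2\right) 7 = \left(-2 + K\right) 7 = -14 + 7 K$)
$g = 58984$ ($g = 2 \left(8214 - -21278\right) = 2 \left(8214 + 21278\right) = 2 \cdot 29492 = 58984$)
$\frac{\sqrt{N{\left(141 \right)} + 15828}}{38367} + \frac{g}{v{\left(-112 \right)}} = \frac{\sqrt{\left(-14 + 7 \cdot 141\right) + 15828}}{38367} + \frac{58984}{32} = \sqrt{\left(-14 + 987\right) + 15828} \cdot \frac{1}{38367} + 58984 \cdot \frac{1}{32} = \sqrt{973 + 15828} \cdot \frac{1}{38367} + \frac{7373}{4} = \sqrt{16801} \cdot \frac{1}{38367} + \frac{7373}{4} = \frac{\sqrt{16801}}{38367} + \frac{7373}{4} = \frac{7373}{4} + \frac{\sqrt{16801}}{38367}$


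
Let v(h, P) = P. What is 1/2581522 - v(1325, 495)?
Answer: -1277853389/2581522 ≈ -495.00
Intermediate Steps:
1/2581522 - v(1325, 495) = 1/2581522 - 1*495 = 1/2581522 - 495 = -1277853389/2581522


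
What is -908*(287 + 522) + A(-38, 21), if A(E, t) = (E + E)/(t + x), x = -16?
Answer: -3672936/5 ≈ -7.3459e+5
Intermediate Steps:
A(E, t) = 2*E/(-16 + t) (A(E, t) = (E + E)/(t - 16) = (2*E)/(-16 + t) = 2*E/(-16 + t))
-908*(287 + 522) + A(-38, 21) = -908*(287 + 522) + 2*(-38)/(-16 + 21) = -908*809 + 2*(-38)/5 = -734572 + 2*(-38)*(⅕) = -734572 - 76/5 = -3672936/5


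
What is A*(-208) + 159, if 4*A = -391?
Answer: 20491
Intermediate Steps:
A = -391/4 (A = (¼)*(-391) = -391/4 ≈ -97.750)
A*(-208) + 159 = -391/4*(-208) + 159 = 20332 + 159 = 20491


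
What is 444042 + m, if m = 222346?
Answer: 666388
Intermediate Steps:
444042 + m = 444042 + 222346 = 666388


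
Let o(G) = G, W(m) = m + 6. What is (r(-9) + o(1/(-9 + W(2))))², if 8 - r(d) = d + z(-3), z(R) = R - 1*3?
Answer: 484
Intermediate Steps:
z(R) = -3 + R (z(R) = R - 3 = -3 + R)
W(m) = 6 + m
r(d) = 14 - d (r(d) = 8 - (d + (-3 - 3)) = 8 - (d - 6) = 8 - (-6 + d) = 8 + (6 - d) = 14 - d)
(r(-9) + o(1/(-9 + W(2))))² = ((14 - 1*(-9)) + 1/(-9 + (6 + 2)))² = ((14 + 9) + 1/(-9 + 8))² = (23 + 1/(-1))² = (23 - 1)² = 22² = 484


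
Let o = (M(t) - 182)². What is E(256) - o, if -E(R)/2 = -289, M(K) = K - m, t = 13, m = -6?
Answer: -25991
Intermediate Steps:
M(K) = 6 + K (M(K) = K - 1*(-6) = K + 6 = 6 + K)
E(R) = 578 (E(R) = -2*(-289) = 578)
o = 26569 (o = ((6 + 13) - 182)² = (19 - 182)² = (-163)² = 26569)
E(256) - o = 578 - 1*26569 = 578 - 26569 = -25991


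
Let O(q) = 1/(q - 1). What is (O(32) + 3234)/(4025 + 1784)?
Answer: 100255/180079 ≈ 0.55673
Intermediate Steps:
O(q) = 1/(-1 + q)
(O(32) + 3234)/(4025 + 1784) = (1/(-1 + 32) + 3234)/(4025 + 1784) = (1/31 + 3234)/5809 = (1/31 + 3234)*(1/5809) = (100255/31)*(1/5809) = 100255/180079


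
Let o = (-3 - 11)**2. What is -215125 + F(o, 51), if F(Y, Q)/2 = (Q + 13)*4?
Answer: -214613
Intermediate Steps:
o = 196 (o = (-14)**2 = 196)
F(Y, Q) = 104 + 8*Q (F(Y, Q) = 2*((Q + 13)*4) = 2*((13 + Q)*4) = 2*(52 + 4*Q) = 104 + 8*Q)
-215125 + F(o, 51) = -215125 + (104 + 8*51) = -215125 + (104 + 408) = -215125 + 512 = -214613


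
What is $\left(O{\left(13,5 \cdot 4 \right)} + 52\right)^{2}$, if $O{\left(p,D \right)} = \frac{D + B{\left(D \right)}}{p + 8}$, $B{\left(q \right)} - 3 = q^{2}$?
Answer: $\frac{255025}{49} \approx 5204.6$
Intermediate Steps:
$B{\left(q \right)} = 3 + q^{2}$
$O{\left(p,D \right)} = \frac{3 + D + D^{2}}{8 + p}$ ($O{\left(p,D \right)} = \frac{D + \left(3 + D^{2}\right)}{p + 8} = \frac{3 + D + D^{2}}{8 + p}$)
$\left(O{\left(13,5 \cdot 4 \right)} + 52\right)^{2} = \left(\frac{3 + 5 \cdot 4 + \left(5 \cdot 4\right)^{2}}{8 + 13} + 52\right)^{2} = \left(\frac{3 + 20 + 20^{2}}{21} + 52\right)^{2} = \left(\frac{3 + 20 + 400}{21} + 52\right)^{2} = \left(\frac{1}{21} \cdot 423 + 52\right)^{2} = \left(\frac{141}{7} + 52\right)^{2} = \left(\frac{505}{7}\right)^{2} = \frac{255025}{49}$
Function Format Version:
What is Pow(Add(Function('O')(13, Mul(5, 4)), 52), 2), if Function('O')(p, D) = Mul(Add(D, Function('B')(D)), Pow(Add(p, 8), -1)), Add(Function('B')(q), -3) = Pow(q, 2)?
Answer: Rational(255025, 49) ≈ 5204.6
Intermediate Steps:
Function('B')(q) = Add(3, Pow(q, 2))
Function('O')(p, D) = Mul(Pow(Add(8, p), -1), Add(3, D, Pow(D, 2))) (Function('O')(p, D) = Mul(Add(D, Add(3, Pow(D, 2))), Pow(Add(p, 8), -1)) = Mul(Add(3, D, Pow(D, 2)), Pow(Add(8, p), -1)) = Mul(Pow(Add(8, p), -1), Add(3, D, Pow(D, 2))))
Pow(Add(Function('O')(13, Mul(5, 4)), 52), 2) = Pow(Add(Mul(Pow(Add(8, 13), -1), Add(3, Mul(5, 4), Pow(Mul(5, 4), 2))), 52), 2) = Pow(Add(Mul(Pow(21, -1), Add(3, 20, Pow(20, 2))), 52), 2) = Pow(Add(Mul(Rational(1, 21), Add(3, 20, 400)), 52), 2) = Pow(Add(Mul(Rational(1, 21), 423), 52), 2) = Pow(Add(Rational(141, 7), 52), 2) = Pow(Rational(505, 7), 2) = Rational(255025, 49)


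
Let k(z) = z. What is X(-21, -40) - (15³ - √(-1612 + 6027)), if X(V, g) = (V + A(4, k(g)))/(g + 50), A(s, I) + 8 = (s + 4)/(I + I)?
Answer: -337791/100 + √4415 ≈ -3311.5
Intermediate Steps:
A(s, I) = -8 + (4 + s)/(2*I) (A(s, I) = -8 + (s + 4)/(I + I) = -8 + (4 + s)/((2*I)) = -8 + (4 + s)*(1/(2*I)) = -8 + (4 + s)/(2*I))
X(V, g) = (V + (8 - 16*g)/(2*g))/(50 + g) (X(V, g) = (V + (4 + 4 - 16*g)/(2*g))/(g + 50) = (V + (8 - 16*g)/(2*g))/(50 + g))
X(-21, -40) - (15³ - √(-1612 + 6027)) = (4 - 8*(-40) - 21*(-40))/((-40)*(50 - 40)) - (15³ - √(-1612 + 6027)) = -1/40*(4 + 320 + 840)/10 - (3375 - √4415) = -1/40*⅒*1164 + (-3375 + √4415) = -291/100 + (-3375 + √4415) = -337791/100 + √4415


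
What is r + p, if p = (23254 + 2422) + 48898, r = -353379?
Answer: -278805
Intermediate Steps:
p = 74574 (p = 25676 + 48898 = 74574)
r + p = -353379 + 74574 = -278805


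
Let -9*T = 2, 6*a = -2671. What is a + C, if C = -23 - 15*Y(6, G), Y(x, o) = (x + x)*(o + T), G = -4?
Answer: 1751/6 ≈ 291.83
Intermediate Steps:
a = -2671/6 (a = (⅙)*(-2671) = -2671/6 ≈ -445.17)
T = -2/9 (T = -⅑*2 = -2/9 ≈ -0.22222)
Y(x, o) = 2*x*(-2/9 + o) (Y(x, o) = (x + x)*(o - 2/9) = (2*x)*(-2/9 + o) = 2*x*(-2/9 + o))
C = 737 (C = -23 - 10*6*(-2 + 9*(-4))/3 = -23 - 10*6*(-2 - 36)/3 = -23 - 10*6*(-38)/3 = -23 - 15*(-152/3) = -23 + 760 = 737)
a + C = -2671/6 + 737 = 1751/6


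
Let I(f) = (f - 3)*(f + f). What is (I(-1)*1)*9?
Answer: 72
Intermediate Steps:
I(f) = 2*f*(-3 + f) (I(f) = (-3 + f)*(2*f) = 2*f*(-3 + f))
(I(-1)*1)*9 = ((2*(-1)*(-3 - 1))*1)*9 = ((2*(-1)*(-4))*1)*9 = (8*1)*9 = 8*9 = 72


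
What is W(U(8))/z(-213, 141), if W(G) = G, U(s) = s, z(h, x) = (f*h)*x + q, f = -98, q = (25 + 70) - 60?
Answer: 8/2943269 ≈ 2.7181e-6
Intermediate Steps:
q = 35 (q = 95 - 60 = 35)
z(h, x) = 35 - 98*h*x (z(h, x) = (-98*h)*x + 35 = -98*h*x + 35 = 35 - 98*h*x)
W(U(8))/z(-213, 141) = 8/(35 - 98*(-213)*141) = 8/(35 + 2943234) = 8/2943269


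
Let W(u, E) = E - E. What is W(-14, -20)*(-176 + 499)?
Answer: 0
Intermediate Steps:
W(u, E) = 0
W(-14, -20)*(-176 + 499) = 0*(-176 + 499) = 0*323 = 0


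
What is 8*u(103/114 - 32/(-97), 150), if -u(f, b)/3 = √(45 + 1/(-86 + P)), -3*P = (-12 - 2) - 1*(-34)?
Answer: -12*√3476946/139 ≈ -160.98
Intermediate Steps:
P = -20/3 (P = -((-12 - 2) - 1*(-34))/3 = -(-14 + 34)/3 = -⅓*20 = -20/3 ≈ -6.6667)
u(f, b) = -3*√3476946/278 (u(f, b) = -3*√(45 + 1/(-86 - 20/3)) = -3*√(45 + 1/(-278/3)) = -3*√(45 - 3/278) = -3*√3476946/278)
8*u(103/114 - 32/(-97), 150) = 8*(-3*√3476946/278) = -12*√3476946/139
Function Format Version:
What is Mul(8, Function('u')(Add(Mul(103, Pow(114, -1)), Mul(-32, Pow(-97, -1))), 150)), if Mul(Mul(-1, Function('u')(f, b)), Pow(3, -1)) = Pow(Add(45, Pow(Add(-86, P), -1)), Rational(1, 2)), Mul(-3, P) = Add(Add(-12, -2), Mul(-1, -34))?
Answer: Mul(Rational(-12, 139), Pow(3476946, Rational(1, 2))) ≈ -160.98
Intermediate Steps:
P = Rational(-20, 3) (P = Mul(Rational(-1, 3), Add(Add(-12, -2), Mul(-1, -34))) = Mul(Rational(-1, 3), Add(-14, 34)) = Mul(Rational(-1, 3), 20) = Rational(-20, 3) ≈ -6.6667)
Function('u')(f, b) = Mul(Rational(-3, 278), Pow(3476946, Rational(1, 2))) (Function('u')(f, b) = Mul(-3, Pow(Add(45, Pow(Add(-86, Rational(-20, 3)), -1)), Rational(1, 2))) = Mul(-3, Pow(Add(45, Pow(Rational(-278, 3), -1)), Rational(1, 2))) = Mul(-3, Pow(Add(45, Rational(-3, 278)), Rational(1, 2))) = Mul(-3, Pow(Rational(12507, 278), Rational(1, 2))) = Mul(-3, Mul(Rational(1, 278), Pow(3476946, Rational(1, 2)))) = Mul(Rational(-3, 278), Pow(3476946, Rational(1, 2))))
Mul(8, Function('u')(Add(Mul(103, Pow(114, -1)), Mul(-32, Pow(-97, -1))), 150)) = Mul(8, Mul(Rational(-3, 278), Pow(3476946, Rational(1, 2)))) = Mul(Rational(-12, 139), Pow(3476946, Rational(1, 2)))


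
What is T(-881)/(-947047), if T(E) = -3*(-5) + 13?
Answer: -28/947047 ≈ -2.9566e-5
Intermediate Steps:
T(E) = 28 (T(E) = 15 + 13 = 28)
T(-881)/(-947047) = 28/(-947047) = 28*(-1/947047) = -28/947047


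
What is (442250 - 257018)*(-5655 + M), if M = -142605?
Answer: -27462496320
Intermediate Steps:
(442250 - 257018)*(-5655 + M) = (442250 - 257018)*(-5655 - 142605) = 185232*(-148260) = -27462496320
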